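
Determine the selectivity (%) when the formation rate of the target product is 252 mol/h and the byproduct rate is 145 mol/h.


Selectivity = desired / (desired + undesired) * 100
Total products = 252 + 145 = 397 mol/h
S = 252 / 397 * 100
= 0.6348 * 100
= 63.48 %

63.48 %


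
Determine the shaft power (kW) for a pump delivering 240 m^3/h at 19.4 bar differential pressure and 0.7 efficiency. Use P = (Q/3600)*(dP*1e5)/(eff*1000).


Q = 240 / 3600 = 0.0666667 m^3/s
P = 0.0666667 * (19.4 * 1e5) / 0.7 / 1000 = 184.8

184.8 kW


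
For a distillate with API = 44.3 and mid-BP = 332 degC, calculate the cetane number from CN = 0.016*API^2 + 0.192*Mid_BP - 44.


CN = 0.016 * 44.3^2 + 0.192 * 332 - 44
CN = 31.39984 + 63.744 - 44 = 51.14384

51.14384


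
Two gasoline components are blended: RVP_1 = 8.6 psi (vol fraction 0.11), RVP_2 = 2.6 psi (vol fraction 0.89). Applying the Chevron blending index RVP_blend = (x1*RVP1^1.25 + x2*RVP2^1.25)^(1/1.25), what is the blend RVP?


Chevron index: RVP_blend = (sum xi*RVPi^1.25)^(1/1.25)
RVP^1.25 terms: 0.11 * 8.6^1.25 + 0.89 * 2.6^1.25 = 4.55837
RVP_blend = 4.55837^(1/1.25) = 3.365

3.365 psi


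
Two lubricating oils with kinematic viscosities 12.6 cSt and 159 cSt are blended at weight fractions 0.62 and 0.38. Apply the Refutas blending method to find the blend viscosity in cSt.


Refutas method: VBN_i = 14.534*ln(ln(visc_i + 0.8)) + 10.975, blended linearly by mass fraction; since VBN is linear in VBI_i = ln(ln(visc_i + 0.8)) and the fractions sum to 1, blend VBI directly: visc = exp(exp(VBI_blend)) - 0.8
VBI_1 = ln(ln(12.6 + 0.8)) = 0.953685
VBI_2 = ln(ln(159 + 0.8)) = 1.62411
VBI_blend = 0.62 * 0.953685 + 0.38 * 1.62411 = 1.20845
visc_blend = exp(exp(1.20845)) - 0.8 = 27.65

27.65 cSt


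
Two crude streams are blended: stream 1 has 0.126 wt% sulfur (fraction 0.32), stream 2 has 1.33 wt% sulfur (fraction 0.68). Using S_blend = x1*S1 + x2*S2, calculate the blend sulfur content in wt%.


Linear sulfur blending: S_blend = x1*S1 + x2*S2
Contribution 1: 0.32 * 0.126 = 0.04032 wt%
Contribution 2: 0.68 * 1.33 = 0.9044 wt%
S_blend = 0.04032 + 0.9044 = 0.94472

0.94472 wt%


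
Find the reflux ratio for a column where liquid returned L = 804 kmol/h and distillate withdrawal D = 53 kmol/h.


Reflux ratio definition: R = L / D (liquid returned / distillate withdrawn)
L = 804 kmol/h, D = 53 kmol/h
R = 804 / 53 = 15.17

15.17


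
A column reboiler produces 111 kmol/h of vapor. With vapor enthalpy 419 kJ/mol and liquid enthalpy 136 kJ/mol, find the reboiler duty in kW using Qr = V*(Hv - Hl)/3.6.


Qr = 111 * (419 - 136) / 3.6 = 111 * 283 / 3.6 = 8726

8726 kW


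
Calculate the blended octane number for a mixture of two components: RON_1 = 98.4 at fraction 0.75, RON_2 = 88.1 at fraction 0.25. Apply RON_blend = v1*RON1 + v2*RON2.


Linear blending: RON_blend = sum(vi * RONi)
Contribution 1: 0.75 * 98.4 = 73.8
Contribution 2: 0.25 * 88.1 = 22.025
RON_blend = 73.8 + 22.025 = 95.825

95.825


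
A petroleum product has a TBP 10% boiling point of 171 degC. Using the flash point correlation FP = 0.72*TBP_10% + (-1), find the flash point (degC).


FP = 0.72 * 171 + (-1) = 122.12

122.12 degC


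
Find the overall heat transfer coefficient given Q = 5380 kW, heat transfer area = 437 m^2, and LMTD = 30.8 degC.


From Q = U*A*LMTD, U = Q / (A * LMTD)
U = 5380 / (437 * 30.8) = 5380 / 13459.6 = 0.3997

0.3997 kW/(m^2*K)


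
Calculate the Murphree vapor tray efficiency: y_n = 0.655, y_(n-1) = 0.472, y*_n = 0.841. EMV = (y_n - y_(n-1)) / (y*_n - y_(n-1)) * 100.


Murphree vapor efficiency: EMV = (y_n - y_(n-1)) / (y*_n - y_(n-1)) * 100
EMV = (0.655 - 0.472) / (0.841 - 0.472) * 100 = 0.183 / 0.369 * 100 = 49.59

49.59 %


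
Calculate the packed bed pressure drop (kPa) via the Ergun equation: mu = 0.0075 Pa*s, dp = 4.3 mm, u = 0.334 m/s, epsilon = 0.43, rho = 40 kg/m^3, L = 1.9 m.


dp = 4.3 mm = 0.0043 m
Viscous term = 150*0.0075*0.334*(1-0.43)^2 / (0.0043^2*0.43^3) = 83043.6
Inertial term = 1.75*40*0.334^2*(1-0.43) / (0.0043*0.43^3) = 13019.4
dP/L = 83043.6 + 13019.4 = 96063 Pa/m
dP = 96063 * 1.9 / 1000 = 182.5 kPa

182.5 kPa


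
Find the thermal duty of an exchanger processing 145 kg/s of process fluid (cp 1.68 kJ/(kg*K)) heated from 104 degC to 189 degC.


Q = m_dot * cp * delta_T
delta_T = 189 - 104 = 85 K
Q = 145 * 1.68 * 85
= 243.6 * 85
= 20706 kW

20706 kW


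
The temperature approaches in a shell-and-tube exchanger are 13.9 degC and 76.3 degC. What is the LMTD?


LMTD = (dT1 - dT2) / ln(dT1/dT2)
= (13.9 - 76.3) / ln(13.9 / 76.3) = -62.4 / -1.70278 = 36.65

36.65 degC


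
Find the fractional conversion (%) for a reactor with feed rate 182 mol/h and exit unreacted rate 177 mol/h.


X = (F_in - F_out) / F_in * 100
Moles reacted = 182 - 177 = 5
X = 5 / 182 * 100
= 0.02747 * 100
= 2.747 %

2.747 %


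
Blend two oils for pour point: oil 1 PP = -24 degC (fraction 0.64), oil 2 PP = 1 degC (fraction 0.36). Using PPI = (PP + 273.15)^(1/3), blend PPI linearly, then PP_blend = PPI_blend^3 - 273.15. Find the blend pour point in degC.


PPI_1 = (-24 + 273.15)^(1/3) = 6.292458
PPI_2 = (1 + 273.15)^(1/3) = 6.49625
PPI_blend = 0.64 * 6.292458 + 0.36 * 6.49625 = 6.365823
PP_blend = 6.365823^3 - 273.15 = 257.9667 - 273.15 = -15.18

-15.18 degC


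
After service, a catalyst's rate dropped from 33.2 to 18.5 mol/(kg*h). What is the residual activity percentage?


Activity (%) = (rate_used / rate_fresh) * 100
rate_used = 18.5, rate_fresh = 33.2
= (18.5 / 33.2) * 100
= 0.5572 * 100 = 55.72

55.72 %


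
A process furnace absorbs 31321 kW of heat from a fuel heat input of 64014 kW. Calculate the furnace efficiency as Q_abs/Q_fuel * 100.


Furnace efficiency = Q_absorbed / Q_fuel * 100
= 31321 / 64014 * 100 = 48.93

48.93 %


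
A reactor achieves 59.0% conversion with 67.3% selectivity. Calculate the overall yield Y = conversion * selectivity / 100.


Overall yield = conversion (%) * selectivity (%) / 100
Conversion = 59.0%, Selectivity = 67.3%
Y = 59.0 * 67.3 / 100
= 39.707 %

39.707 %


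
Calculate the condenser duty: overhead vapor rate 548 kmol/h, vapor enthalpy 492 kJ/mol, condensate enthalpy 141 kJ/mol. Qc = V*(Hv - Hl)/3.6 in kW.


Qc = 548 * (492 - 141) / 3.6 = 548 * 351 / 3.6 = 53430

53430 kW


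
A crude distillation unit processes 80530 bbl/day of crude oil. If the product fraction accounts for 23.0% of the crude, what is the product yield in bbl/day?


Crude throughput = 80530 bbl/day
Fraction yield = 23.0%
yield = throughput * fraction / 100
yield = 80530 * 23.0 / 100 = 18521.9

18521.9 bbl/day


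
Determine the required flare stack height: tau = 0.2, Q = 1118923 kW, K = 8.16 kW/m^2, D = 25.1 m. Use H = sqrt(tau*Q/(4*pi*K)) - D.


tau*Q/(4*pi*K) = 0.2 * 1118923 / (4 * pi * 8.16) = 2182.38
sqrt(2182.38) = 46.716
H = 46.716 - 25.1 = 21.62

21.62 m


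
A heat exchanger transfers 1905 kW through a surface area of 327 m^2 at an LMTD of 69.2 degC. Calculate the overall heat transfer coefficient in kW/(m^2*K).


From Q = U*A*LMTD, U = Q / (A * LMTD)
U = 1905 / (327 * 69.2) = 1905 / 22628.4 = 0.08419

0.08419 kW/(m^2*K)


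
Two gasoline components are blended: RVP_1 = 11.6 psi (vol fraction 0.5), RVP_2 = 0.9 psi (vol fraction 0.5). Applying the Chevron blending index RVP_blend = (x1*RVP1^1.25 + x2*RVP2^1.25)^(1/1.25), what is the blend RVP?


Chevron index: RVP_blend = (sum xi*RVPi^1.25)^(1/1.25)
RVP^1.25 terms: 0.5 * 11.6^1.25 + 0.5 * 0.9^1.25 = 11.1422
RVP_blend = 11.1422^(1/1.25) = 6.880

6.880 psi


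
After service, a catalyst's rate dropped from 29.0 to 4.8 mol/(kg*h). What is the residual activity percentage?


Activity (%) = (rate_used / rate_fresh) * 100
rate_used = 4.8, rate_fresh = 29.0
= (4.8 / 29.0) * 100
= 0.1655 * 100 = 16.55

16.55 %


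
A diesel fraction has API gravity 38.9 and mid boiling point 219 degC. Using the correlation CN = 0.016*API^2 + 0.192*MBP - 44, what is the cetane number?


CN = 0.016 * 38.9^2 + 0.192 * 219 - 44
CN = 24.21136 + 42.048 - 44 = 22.25936

22.25936


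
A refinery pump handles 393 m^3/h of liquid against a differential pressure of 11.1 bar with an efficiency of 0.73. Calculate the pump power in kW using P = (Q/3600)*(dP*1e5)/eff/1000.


Q = 393 / 3600 = 0.109167 m^3/s
P = 0.109167 * (11.1 * 1e5) / 0.73 / 1000 = 166.0

166.0 kW


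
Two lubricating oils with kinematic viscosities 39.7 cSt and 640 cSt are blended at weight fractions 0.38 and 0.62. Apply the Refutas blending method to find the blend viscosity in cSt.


Refutas method: VBN_i = 14.534*ln(ln(visc_i + 0.8)) + 10.975, blended linearly by mass fraction; since VBN is linear in VBI_i = ln(ln(visc_i + 0.8)) and the fractions sum to 1, blend VBI directly: visc = exp(exp(VBI_blend)) - 0.8
VBI_1 = ln(ln(39.7 + 0.8)) = 1.30868
VBI_2 = ln(ln(640 + 0.8)) = 1.86605
VBI_blend = 0.38 * 1.30868 + 0.62 * 1.86605 = 1.65425
visc_blend = exp(exp(1.65425)) - 0.8 = 185.8

185.8 cSt


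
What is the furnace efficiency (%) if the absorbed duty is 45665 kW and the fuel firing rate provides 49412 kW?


Furnace efficiency = Q_absorbed / Q_fuel * 100
= 45665 / 49412 * 100 = 92.42

92.42 %


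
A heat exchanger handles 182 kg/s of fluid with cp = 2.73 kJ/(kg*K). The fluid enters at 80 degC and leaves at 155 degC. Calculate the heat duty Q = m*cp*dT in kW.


Q = m_dot * cp * delta_T
delta_T = 155 - 80 = 75 K
Q = 182 * 2.73 * 75
= 496.86 * 75
= 37264.5 kW

37264.5 kW


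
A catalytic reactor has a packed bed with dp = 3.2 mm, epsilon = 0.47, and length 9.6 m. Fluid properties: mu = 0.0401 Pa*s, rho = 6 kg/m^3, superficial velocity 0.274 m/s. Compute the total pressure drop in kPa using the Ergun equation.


dp = 3.2 mm = 0.0032 m
Viscous term = 150*0.0401*0.274*(1-0.47)^2 / (0.0032^2*0.47^3) = 435456
Inertial term = 1.75*6*0.274^2*(1-0.47) / (0.0032*0.47^3) = 1257.54
dP/L = 435456 + 1257.54 = 436714 Pa/m
dP = 436714 * 9.6 / 1000 = 4192 kPa

4192 kPa


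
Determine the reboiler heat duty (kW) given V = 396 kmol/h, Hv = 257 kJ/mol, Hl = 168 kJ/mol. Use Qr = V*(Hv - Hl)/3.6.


Qr = 396 * (257 - 168) / 3.6 = 396 * 89 / 3.6 = 9790

9790 kW


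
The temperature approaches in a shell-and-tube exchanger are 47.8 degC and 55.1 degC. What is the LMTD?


LMTD = (dT1 - dT2) / ln(dT1/dT2)
= (47.8 - 55.1) / ln(47.8 / 55.1) = -7.3 / -0.142124 = 51.36

51.36 degC


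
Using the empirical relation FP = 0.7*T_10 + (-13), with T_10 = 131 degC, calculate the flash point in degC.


FP = 0.7 * 131 + (-13) = 78.7

78.7 degC


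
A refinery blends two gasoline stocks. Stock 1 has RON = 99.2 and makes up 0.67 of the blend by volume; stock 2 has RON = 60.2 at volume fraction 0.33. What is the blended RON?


Linear blending: RON_blend = sum(vi * RONi)
Contribution 1: 0.67 * 99.2 = 66.464
Contribution 2: 0.33 * 60.2 = 19.866
RON_blend = 66.464 + 19.866 = 86.33

86.33


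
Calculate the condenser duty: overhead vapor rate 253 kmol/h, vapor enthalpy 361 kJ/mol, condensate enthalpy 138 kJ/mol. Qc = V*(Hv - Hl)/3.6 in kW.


Qc = 253 * (361 - 138) / 3.6 = 253 * 223 / 3.6 = 15670

15670 kW


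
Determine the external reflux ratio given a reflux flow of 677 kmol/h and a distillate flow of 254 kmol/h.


Reflux ratio definition: R = L / D (liquid returned / distillate withdrawn)
L = 677 kmol/h, D = 254 kmol/h
R = 677 / 254 = 2.665

2.665


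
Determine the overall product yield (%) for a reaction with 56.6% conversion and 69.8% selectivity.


Overall yield = conversion (%) * selectivity (%) / 100
Conversion = 56.6%, Selectivity = 69.8%
Y = 56.6 * 69.8 / 100
= 39.5068 %

39.5068 %


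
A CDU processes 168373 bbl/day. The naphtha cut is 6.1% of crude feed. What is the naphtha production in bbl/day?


Crude throughput = 168373 bbl/day
Fraction yield = 6.1%
yield = throughput * fraction / 100
yield = 168373 * 6.1 / 100 = 10270.753

10270.753 bbl/day


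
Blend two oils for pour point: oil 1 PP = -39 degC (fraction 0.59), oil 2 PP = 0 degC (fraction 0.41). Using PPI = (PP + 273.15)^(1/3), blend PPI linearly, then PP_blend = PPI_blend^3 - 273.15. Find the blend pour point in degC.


PPI_1 = (-39 + 273.15)^(1/3) = 6.163557
PPI_2 = (0 + 273.15)^(1/3) = 6.488342
PPI_blend = 0.59 * 6.163557 + 0.41 * 6.488342 = 6.296719
PP_blend = 6.296719^3 - 273.15 = 249.6565 - 273.15 = -23.49

-23.49 degC


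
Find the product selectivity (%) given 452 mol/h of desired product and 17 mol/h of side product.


Selectivity = desired / (desired + undesired) * 100
Total products = 452 + 17 = 469 mol/h
S = 452 / 469 * 100
= 0.9638 * 100
= 96.38 %

96.38 %


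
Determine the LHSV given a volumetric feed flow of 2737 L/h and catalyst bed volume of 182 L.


LHSV = volumetric feed rate / catalyst volume
= 2737 L/h / 182 L
= 15.04 h^-1

15.04 h^-1


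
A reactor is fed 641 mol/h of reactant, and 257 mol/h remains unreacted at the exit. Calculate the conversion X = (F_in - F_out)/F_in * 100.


X = (F_in - F_out) / F_in * 100
Moles reacted = 641 - 257 = 384
X = 384 / 641 * 100
= 0.5991 * 100
= 59.91 %

59.91 %


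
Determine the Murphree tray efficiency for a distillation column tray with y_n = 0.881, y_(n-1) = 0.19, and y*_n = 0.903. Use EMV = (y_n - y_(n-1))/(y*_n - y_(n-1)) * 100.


Murphree vapor efficiency: EMV = (y_n - y_(n-1)) / (y*_n - y_(n-1)) * 100
EMV = (0.881 - 0.19) / (0.903 - 0.19) * 100 = 0.691 / 0.713 * 100 = 96.91

96.91 %


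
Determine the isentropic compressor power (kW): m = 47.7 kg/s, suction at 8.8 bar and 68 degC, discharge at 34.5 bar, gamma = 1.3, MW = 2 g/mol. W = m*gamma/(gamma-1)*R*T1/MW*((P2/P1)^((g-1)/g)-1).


Isentropic work: W = m*(gamma/(gamma-1))*(R*T1/MW)*((P2/P1)^((gamma-1)/gamma) - 1)
T1 = 68 + 273.15 = 341.15 K
Pressure ratio = 34.5 / 8.8 = 3.92045
Exponent = (1.3 - 1)/1.3 = 0.230769
(P2/P1)^exp - 1 = 3.92045^0.230769 - 1 = 0.37064
W = 47.7 * 1.3 / 0.3 * 8.314 * 341.15 / 2 * 0.37064 = 108600

108600 kW


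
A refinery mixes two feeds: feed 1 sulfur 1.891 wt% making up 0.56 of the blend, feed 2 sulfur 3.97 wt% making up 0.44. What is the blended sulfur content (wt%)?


Linear sulfur blending: S_blend = x1*S1 + x2*S2
Contribution 1: 0.56 * 1.891 = 1.05896 wt%
Contribution 2: 0.44 * 3.97 = 1.7468 wt%
S_blend = 1.05896 + 1.7468 = 2.80576

2.80576 wt%


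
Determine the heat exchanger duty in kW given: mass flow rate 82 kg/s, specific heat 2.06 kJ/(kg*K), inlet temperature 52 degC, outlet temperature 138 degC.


Q = m_dot * cp * delta_T
delta_T = 138 - 52 = 86 K
Q = 82 * 2.06 * 86
= 168.92 * 86
= 14527.12 kW

14527.12 kW


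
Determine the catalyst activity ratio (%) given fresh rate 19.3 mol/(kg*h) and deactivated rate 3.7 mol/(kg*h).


Activity (%) = (rate_used / rate_fresh) * 100
rate_used = 3.7, rate_fresh = 19.3
= (3.7 / 19.3) * 100
= 0.1917 * 100 = 19.17

19.17 %


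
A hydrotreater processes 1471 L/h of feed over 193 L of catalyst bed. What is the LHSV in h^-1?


LHSV = volumetric feed rate / catalyst volume
= 1471 L/h / 193 L
= 7.622 h^-1

7.622 h^-1


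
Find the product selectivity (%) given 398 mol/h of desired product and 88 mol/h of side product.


Selectivity = desired / (desired + undesired) * 100
Total products = 398 + 88 = 486 mol/h
S = 398 / 486 * 100
= 0.8189 * 100
= 81.89 %

81.89 %


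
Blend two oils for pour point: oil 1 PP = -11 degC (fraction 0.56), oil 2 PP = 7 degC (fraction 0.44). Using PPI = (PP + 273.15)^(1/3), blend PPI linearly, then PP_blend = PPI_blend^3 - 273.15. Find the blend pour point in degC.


PPI_1 = (-11 + 273.15)^(1/3) = 6.400049
PPI_2 = (7 + 273.15)^(1/3) = 6.543301
PPI_blend = 0.56 * 6.400049 + 0.44 * 6.543301 = 6.46308
PP_blend = 6.46308^3 - 273.15 = 269.9719 - 273.15 = -3.18

-3.18 degC


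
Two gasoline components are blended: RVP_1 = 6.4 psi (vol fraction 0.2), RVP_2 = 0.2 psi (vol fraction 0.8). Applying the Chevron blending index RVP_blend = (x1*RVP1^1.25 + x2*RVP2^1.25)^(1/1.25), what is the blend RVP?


Chevron index: RVP_blend = (sum xi*RVPi^1.25)^(1/1.25)
RVP^1.25 terms: 0.2 * 6.4^1.25 + 0.8 * 0.2^1.25 = 2.14289
RVP_blend = 2.14289^(1/1.25) = 1.840

1.840 psi


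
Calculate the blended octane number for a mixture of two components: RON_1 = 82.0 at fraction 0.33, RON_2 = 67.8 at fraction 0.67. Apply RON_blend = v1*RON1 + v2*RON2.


Linear blending: RON_blend = sum(vi * RONi)
Contribution 1: 0.33 * 82.0 = 27.06
Contribution 2: 0.67 * 67.8 = 45.426
RON_blend = 27.06 + 45.426 = 72.486

72.486


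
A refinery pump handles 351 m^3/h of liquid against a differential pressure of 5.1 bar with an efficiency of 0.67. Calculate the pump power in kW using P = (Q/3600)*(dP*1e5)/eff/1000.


Q = 351 / 3600 = 0.0975 m^3/s
P = 0.0975 * (5.1 * 1e5) / 0.67 / 1000 = 74.22

74.22 kW


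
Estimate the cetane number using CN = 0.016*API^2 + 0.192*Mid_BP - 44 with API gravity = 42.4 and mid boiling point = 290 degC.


CN = 0.016 * 42.4^2 + 0.192 * 290 - 44
CN = 28.76416 + 55.68 - 44 = 40.44416

40.44416


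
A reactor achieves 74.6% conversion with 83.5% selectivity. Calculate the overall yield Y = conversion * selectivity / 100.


Overall yield = conversion (%) * selectivity (%) / 100
Conversion = 74.6%, Selectivity = 83.5%
Y = 74.6 * 83.5 / 100
= 62.291 %

62.291 %


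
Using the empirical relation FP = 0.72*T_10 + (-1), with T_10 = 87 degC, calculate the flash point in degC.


FP = 0.72 * 87 + (-1) = 61.64

61.64 degC


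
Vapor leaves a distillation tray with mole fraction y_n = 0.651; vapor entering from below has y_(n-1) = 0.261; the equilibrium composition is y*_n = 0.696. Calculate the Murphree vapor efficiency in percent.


Murphree vapor efficiency: EMV = (y_n - y_(n-1)) / (y*_n - y_(n-1)) * 100
EMV = (0.651 - 0.261) / (0.696 - 0.261) * 100 = 0.39 / 0.435 * 100 = 89.66

89.66 %


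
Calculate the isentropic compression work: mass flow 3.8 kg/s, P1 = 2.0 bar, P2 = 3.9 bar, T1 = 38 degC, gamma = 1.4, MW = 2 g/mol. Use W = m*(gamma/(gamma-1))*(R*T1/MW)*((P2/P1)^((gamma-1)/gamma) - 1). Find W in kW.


Isentropic work: W = m*(gamma/(gamma-1))*(R*T1/MW)*((P2/P1)^((gamma-1)/gamma) - 1)
T1 = 38 + 273.15 = 311.15 K
Pressure ratio = 3.9 / 2.0 = 1.95
Exponent = (1.4 - 1)/1.4 = 0.285714
(P2/P1)^exp - 1 = 1.95^0.285714 - 1 = 0.210227
W = 3.8 * 1.4 / 0.4 * 8.314 * 311.15 / 2 * 0.210227 = 3617

3617 kW


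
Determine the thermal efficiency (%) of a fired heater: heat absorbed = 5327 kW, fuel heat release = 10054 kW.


Furnace efficiency = Q_absorbed / Q_fuel * 100
= 5327 / 10054 * 100 = 52.98

52.98 %


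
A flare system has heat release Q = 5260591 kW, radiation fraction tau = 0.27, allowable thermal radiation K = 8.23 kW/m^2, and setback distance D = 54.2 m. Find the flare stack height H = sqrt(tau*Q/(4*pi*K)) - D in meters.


tau*Q/(4*pi*K) = 0.27 * 5260591 / (4 * pi * 8.23) = 13733.7
sqrt(13733.7) = 117.191
H = 117.191 - 54.2 = 62.99

62.99 m


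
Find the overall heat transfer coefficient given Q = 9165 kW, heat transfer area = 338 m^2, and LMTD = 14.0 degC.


From Q = U*A*LMTD, U = Q / (A * LMTD)
U = 9165 / (338 * 14.0) = 9165 / 4732 = 1.937

1.937 kW/(m^2*K)


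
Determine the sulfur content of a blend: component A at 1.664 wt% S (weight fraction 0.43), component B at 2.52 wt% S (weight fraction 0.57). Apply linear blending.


Linear sulfur blending: S_blend = x1*S1 + x2*S2
Contribution 1: 0.43 * 1.664 = 0.71552 wt%
Contribution 2: 0.57 * 2.52 = 1.4364 wt%
S_blend = 0.71552 + 1.4364 = 2.15192

2.15192 wt%


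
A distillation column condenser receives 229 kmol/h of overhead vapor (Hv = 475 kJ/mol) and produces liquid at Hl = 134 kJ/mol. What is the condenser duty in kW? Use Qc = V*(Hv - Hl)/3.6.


Qc = 229 * (475 - 134) / 3.6 = 229 * 341 / 3.6 = 21690

21690 kW


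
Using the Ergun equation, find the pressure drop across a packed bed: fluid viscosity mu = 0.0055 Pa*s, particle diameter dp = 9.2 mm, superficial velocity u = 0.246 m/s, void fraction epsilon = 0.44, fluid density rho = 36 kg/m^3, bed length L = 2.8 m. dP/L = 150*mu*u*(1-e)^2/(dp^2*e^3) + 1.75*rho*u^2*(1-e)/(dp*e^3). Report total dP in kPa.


dp = 9.2 mm = 0.0092 m
Viscous term = 150*0.0055*0.246*(1-0.44)^2 / (0.0092^2*0.44^3) = 8827.37
Inertial term = 1.75*36*0.246^2*(1-0.44) / (0.0092*0.44^3) = 2724.29
dP/L = 8827.37 + 2724.29 = 11551.7 Pa/m
dP = 11551.7 * 2.8 / 1000 = 32.34 kPa

32.34 kPa


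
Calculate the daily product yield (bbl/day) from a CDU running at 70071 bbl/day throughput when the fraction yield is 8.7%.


Crude throughput = 70071 bbl/day
Fraction yield = 8.7%
yield = throughput * fraction / 100
yield = 70071 * 8.7 / 100 = 6096.177

6096.177 bbl/day


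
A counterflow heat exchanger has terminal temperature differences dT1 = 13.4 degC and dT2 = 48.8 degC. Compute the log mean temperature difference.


LMTD = (dT1 - dT2) / ln(dT1/dT2)
= (13.4 - 48.8) / ln(13.4 / 48.8) = -35.4 / -1.29248 = 27.39

27.39 degC


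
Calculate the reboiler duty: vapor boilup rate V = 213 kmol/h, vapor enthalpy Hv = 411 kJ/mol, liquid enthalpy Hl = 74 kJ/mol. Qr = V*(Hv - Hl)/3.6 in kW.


Qr = 213 * (411 - 74) / 3.6 = 213 * 337 / 3.6 = 19940

19940 kW


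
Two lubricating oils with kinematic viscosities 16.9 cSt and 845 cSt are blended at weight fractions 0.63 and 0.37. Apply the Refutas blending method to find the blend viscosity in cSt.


Refutas method: VBN_i = 14.534*ln(ln(visc_i + 0.8)) + 10.975, blended linearly by mass fraction; since VBN is linear in VBI_i = ln(ln(visc_i + 0.8)) and the fractions sum to 1, blend VBI directly: visc = exp(exp(VBI_blend)) - 0.8
VBI_1 = ln(ln(16.9 + 0.8)) = 1.05555
VBI_2 = ln(ln(845 + 0.8)) = 1.9081
VBI_blend = 0.63 * 1.05555 + 0.37 * 1.9081 = 1.37099
visc_blend = exp(exp(1.37099)) - 0.8 = 50.58

50.58 cSt


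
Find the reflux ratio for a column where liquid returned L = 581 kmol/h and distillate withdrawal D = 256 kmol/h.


Reflux ratio definition: R = L / D (liquid returned / distillate withdrawn)
L = 581 kmol/h, D = 256 kmol/h
R = 581 / 256 = 2.270

2.270


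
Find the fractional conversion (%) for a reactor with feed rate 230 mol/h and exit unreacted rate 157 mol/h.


X = (F_in - F_out) / F_in * 100
Moles reacted = 230 - 157 = 73
X = 73 / 230 * 100
= 0.3174 * 100
= 31.74 %

31.74 %


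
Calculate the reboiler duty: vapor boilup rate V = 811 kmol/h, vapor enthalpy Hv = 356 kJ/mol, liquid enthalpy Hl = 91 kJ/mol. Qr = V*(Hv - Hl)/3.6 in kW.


Qr = 811 * (356 - 91) / 3.6 = 811 * 265 / 3.6 = 59700

59700 kW


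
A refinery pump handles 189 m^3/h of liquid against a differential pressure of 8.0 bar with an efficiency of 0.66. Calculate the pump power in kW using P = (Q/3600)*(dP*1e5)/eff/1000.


Q = 189 / 3600 = 0.0525 m^3/s
P = 0.0525 * (8.0 * 1e5) / 0.66 / 1000 = 63.64

63.64 kW


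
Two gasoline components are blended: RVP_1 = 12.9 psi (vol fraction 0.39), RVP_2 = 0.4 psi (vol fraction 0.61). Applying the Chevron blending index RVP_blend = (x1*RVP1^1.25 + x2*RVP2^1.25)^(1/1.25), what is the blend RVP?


Chevron index: RVP_blend = (sum xi*RVPi^1.25)^(1/1.25)
RVP^1.25 terms: 0.39 * 12.9^1.25 + 0.61 * 0.4^1.25 = 9.72863
RVP_blend = 9.72863^(1/1.25) = 6.172

6.172 psi


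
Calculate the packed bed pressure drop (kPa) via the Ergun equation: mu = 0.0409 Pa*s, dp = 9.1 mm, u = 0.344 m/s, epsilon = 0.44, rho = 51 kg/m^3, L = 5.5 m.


dp = 9.1 mm = 0.0091 m
Viscous term = 150*0.0409*0.344*(1-0.44)^2 / (0.0091^2*0.44^3) = 93822.8
Inertial term = 1.75*51*0.344^2*(1-0.44) / (0.0091*0.44^3) = 7629.81
dP/L = 93822.8 + 7629.81 = 101453 Pa/m
dP = 101453 * 5.5 / 1000 = 558.0 kPa

558.0 kPa


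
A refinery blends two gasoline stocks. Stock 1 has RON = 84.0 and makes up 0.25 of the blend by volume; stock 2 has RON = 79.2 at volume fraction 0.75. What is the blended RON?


Linear blending: RON_blend = sum(vi * RONi)
Contribution 1: 0.25 * 84.0 = 21
Contribution 2: 0.75 * 79.2 = 59.4
RON_blend = 21 + 59.4 = 80.4

80.4


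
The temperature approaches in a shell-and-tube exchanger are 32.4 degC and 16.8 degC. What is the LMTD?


LMTD = (dT1 - dT2) / ln(dT1/dT2)
= (32.4 - 16.8) / ln(32.4 / 16.8) = 15.6 / 0.65678 = 23.75

23.75 degC


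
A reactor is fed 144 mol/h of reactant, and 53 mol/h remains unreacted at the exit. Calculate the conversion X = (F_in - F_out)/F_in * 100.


X = (F_in - F_out) / F_in * 100
Moles reacted = 144 - 53 = 91
X = 91 / 144 * 100
= 0.6319 * 100
= 63.19 %

63.19 %


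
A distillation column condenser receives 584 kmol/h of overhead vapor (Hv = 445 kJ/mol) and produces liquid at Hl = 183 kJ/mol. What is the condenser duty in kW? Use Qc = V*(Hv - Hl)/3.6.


Qc = 584 * (445 - 183) / 3.6 = 584 * 262 / 3.6 = 42500

42500 kW


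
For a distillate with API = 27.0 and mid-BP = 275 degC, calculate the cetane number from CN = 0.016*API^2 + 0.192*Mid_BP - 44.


CN = 0.016 * 27.0^2 + 0.192 * 275 - 44
CN = 11.664 + 52.8 - 44 = 20.464

20.464


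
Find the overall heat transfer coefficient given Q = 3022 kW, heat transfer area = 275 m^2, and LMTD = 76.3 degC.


From Q = U*A*LMTD, U = Q / (A * LMTD)
U = 3022 / (275 * 76.3) = 3022 / 20982.5 = 0.1440

0.1440 kW/(m^2*K)


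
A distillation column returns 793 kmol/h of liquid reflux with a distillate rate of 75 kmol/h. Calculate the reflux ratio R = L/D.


Reflux ratio definition: R = L / D (liquid returned / distillate withdrawn)
L = 793 kmol/h, D = 75 kmol/h
R = 793 / 75 = 10.57

10.57


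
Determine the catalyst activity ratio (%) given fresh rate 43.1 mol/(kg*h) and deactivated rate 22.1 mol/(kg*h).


Activity (%) = (rate_used / rate_fresh) * 100
rate_used = 22.1, rate_fresh = 43.1
= (22.1 / 43.1) * 100
= 0.5128 * 100 = 51.28

51.28 %


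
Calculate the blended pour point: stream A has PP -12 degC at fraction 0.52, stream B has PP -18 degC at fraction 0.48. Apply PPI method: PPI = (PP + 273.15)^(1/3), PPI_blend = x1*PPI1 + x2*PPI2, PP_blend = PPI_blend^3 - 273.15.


PPI_1 = (-12 + 273.15)^(1/3) = 6.391901
PPI_2 = (-18 + 273.15)^(1/3) = 6.342569
PPI_blend = 0.52 * 6.391901 + 0.48 * 6.342569 = 6.368222
PP_blend = 6.368222^3 - 273.15 = 258.2585 - 273.15 = -14.89

-14.89 degC


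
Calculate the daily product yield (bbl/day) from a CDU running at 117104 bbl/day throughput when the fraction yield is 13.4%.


Crude throughput = 117104 bbl/day
Fraction yield = 13.4%
yield = throughput * fraction / 100
yield = 117104 * 13.4 / 100 = 15691.936

15691.936 bbl/day


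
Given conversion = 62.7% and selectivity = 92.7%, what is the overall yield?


Overall yield = conversion (%) * selectivity (%) / 100
Conversion = 62.7%, Selectivity = 92.7%
Y = 62.7 * 92.7 / 100
= 58.1229 %

58.1229 %


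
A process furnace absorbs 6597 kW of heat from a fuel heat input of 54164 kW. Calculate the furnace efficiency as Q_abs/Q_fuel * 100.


Furnace efficiency = Q_absorbed / Q_fuel * 100
= 6597 / 54164 * 100 = 12.18

12.18 %


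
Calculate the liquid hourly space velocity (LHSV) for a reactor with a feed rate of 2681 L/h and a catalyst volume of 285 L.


LHSV = volumetric feed rate / catalyst volume
= 2681 L/h / 285 L
= 9.407 h^-1

9.407 h^-1


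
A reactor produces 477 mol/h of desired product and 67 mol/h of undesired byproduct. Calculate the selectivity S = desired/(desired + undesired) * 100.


Selectivity = desired / (desired + undesired) * 100
Total products = 477 + 67 = 544 mol/h
S = 477 / 544 * 100
= 0.8768 * 100
= 87.68 %

87.68 %


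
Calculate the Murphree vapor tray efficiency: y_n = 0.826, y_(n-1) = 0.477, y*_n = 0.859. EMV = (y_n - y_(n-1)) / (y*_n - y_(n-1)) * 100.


Murphree vapor efficiency: EMV = (y_n - y_(n-1)) / (y*_n - y_(n-1)) * 100
EMV = (0.826 - 0.477) / (0.859 - 0.477) * 100 = 0.349 / 0.382 * 100 = 91.36

91.36 %


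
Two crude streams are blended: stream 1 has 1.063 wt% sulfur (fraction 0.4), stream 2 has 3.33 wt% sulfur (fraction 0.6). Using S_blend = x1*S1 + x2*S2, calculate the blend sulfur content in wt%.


Linear sulfur blending: S_blend = x1*S1 + x2*S2
Contribution 1: 0.4 * 1.063 = 0.4252 wt%
Contribution 2: 0.6 * 3.33 = 1.998 wt%
S_blend = 0.4252 + 1.998 = 2.4232

2.4232 wt%


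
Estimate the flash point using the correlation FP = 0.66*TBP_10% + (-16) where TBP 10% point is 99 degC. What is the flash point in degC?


FP = 0.66 * 99 + (-16) = 49.34

49.34 degC


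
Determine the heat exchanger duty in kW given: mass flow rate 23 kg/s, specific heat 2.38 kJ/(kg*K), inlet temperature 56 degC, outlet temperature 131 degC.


Q = m_dot * cp * delta_T
delta_T = 131 - 56 = 75 K
Q = 23 * 2.38 * 75
= 54.74 * 75
= 4105.5 kW

4105.5 kW


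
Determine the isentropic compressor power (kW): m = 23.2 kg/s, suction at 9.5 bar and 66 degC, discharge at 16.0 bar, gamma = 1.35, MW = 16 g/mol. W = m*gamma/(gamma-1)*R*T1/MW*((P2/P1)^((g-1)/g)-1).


Isentropic work: W = m*(gamma/(gamma-1))*(R*T1/MW)*((P2/P1)^((gamma-1)/gamma) - 1)
T1 = 66 + 273.15 = 339.15 K
Pressure ratio = 16.0 / 9.5 = 1.68421
Exponent = (1.35 - 1)/1.35 = 0.259259
(P2/P1)^exp - 1 = 1.68421^0.259259 - 1 = 0.144709
W = 23.2 * 1.35 / 0.35 * 8.314 * 339.15 / 16 * 0.144709 = 2282

2282 kW


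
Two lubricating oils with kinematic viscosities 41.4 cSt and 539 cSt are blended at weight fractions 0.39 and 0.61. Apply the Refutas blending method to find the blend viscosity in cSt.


Refutas method: VBN_i = 14.534*ln(ln(visc_i + 0.8)) + 10.975, blended linearly by mass fraction; since VBN is linear in VBI_i = ln(ln(visc_i + 0.8)) and the fractions sum to 1, blend VBI directly: visc = exp(exp(VBI_blend)) - 0.8
VBI_1 = ln(ln(41.4 + 0.8)) = 1.31973
VBI_2 = ln(ln(539 + 0.8)) = 1.83915
VBI_blend = 0.39 * 1.31973 + 0.61 * 1.83915 = 1.63658
visc_blend = exp(exp(1.63658)) - 0.8 = 169.5

169.5 cSt


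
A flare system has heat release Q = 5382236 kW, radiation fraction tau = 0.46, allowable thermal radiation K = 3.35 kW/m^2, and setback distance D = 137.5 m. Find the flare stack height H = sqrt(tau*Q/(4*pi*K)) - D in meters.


tau*Q/(4*pi*K) = 0.46 * 5382236 / (4 * pi * 3.35) = 58812
sqrt(58812) = 242.512
H = 242.512 - 137.5 = 105.0

105.0 m


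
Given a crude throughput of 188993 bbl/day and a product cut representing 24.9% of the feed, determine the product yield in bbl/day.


Crude throughput = 188993 bbl/day
Fraction yield = 24.9%
yield = throughput * fraction / 100
yield = 188993 * 24.9 / 100 = 47059.257

47059.257 bbl/day


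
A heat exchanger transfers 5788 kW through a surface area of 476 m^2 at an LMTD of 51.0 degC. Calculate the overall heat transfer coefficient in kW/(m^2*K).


From Q = U*A*LMTD, U = Q / (A * LMTD)
U = 5788 / (476 * 51.0) = 5788 / 24276 = 0.2384

0.2384 kW/(m^2*K)


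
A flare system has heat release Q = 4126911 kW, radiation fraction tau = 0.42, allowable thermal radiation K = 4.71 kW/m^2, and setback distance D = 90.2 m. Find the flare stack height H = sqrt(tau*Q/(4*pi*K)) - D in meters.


tau*Q/(4*pi*K) = 0.42 * 4126911 / (4 * pi * 4.71) = 29284.9
sqrt(29284.9) = 171.128
H = 171.128 - 90.2 = 80.93

80.93 m


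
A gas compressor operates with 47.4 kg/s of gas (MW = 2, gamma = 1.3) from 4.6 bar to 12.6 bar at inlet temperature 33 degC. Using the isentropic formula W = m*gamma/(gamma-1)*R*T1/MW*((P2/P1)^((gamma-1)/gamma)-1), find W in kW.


Isentropic work: W = m*(gamma/(gamma-1))*(R*T1/MW)*((P2/P1)^((gamma-1)/gamma) - 1)
T1 = 33 + 273.15 = 306.15 K
Pressure ratio = 12.6 / 4.6 = 2.73913
Exponent = (1.3 - 1)/1.3 = 0.230769
(P2/P1)^exp - 1 = 2.73913^0.230769 - 1 = 0.261791
W = 47.4 * 1.3 / 0.3 * 8.314 * 306.15 / 2 * 0.261791 = 68430

68430 kW


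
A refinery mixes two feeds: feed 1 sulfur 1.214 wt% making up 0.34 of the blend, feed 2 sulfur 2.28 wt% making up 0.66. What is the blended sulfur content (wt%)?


Linear sulfur blending: S_blend = x1*S1 + x2*S2
Contribution 1: 0.34 * 1.214 = 0.41276 wt%
Contribution 2: 0.66 * 2.28 = 1.5048 wt%
S_blend = 0.41276 + 1.5048 = 1.91756

1.91756 wt%


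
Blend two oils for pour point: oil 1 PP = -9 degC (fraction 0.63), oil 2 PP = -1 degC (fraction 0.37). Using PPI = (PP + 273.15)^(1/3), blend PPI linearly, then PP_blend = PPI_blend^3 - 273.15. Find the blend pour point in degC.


PPI_1 = (-9 + 273.15)^(1/3) = 6.416283
PPI_2 = (-1 + 273.15)^(1/3) = 6.480414
PPI_blend = 0.63 * 6.416283 + 0.37 * 6.480414 = 6.440011
PP_blend = 6.440011^3 - 273.15 = 267.0914 - 273.15 = -6.06

-6.06 degC


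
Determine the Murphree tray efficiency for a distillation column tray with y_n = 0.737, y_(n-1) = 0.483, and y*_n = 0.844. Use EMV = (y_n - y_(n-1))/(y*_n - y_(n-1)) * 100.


Murphree vapor efficiency: EMV = (y_n - y_(n-1)) / (y*_n - y_(n-1)) * 100
EMV = (0.737 - 0.483) / (0.844 - 0.483) * 100 = 0.254 / 0.361 * 100 = 70.36

70.36 %


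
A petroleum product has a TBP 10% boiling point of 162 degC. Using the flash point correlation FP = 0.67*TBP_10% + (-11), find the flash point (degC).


FP = 0.67 * 162 + (-11) = 97.54

97.54 degC


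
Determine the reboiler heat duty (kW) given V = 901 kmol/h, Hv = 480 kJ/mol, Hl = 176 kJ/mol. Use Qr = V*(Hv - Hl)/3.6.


Qr = 901 * (480 - 176) / 3.6 = 901 * 304 / 3.6 = 76080

76080 kW


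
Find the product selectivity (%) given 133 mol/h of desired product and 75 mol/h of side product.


Selectivity = desired / (desired + undesired) * 100
Total products = 133 + 75 = 208 mol/h
S = 133 / 208 * 100
= 0.6394 * 100
= 63.94 %

63.94 %


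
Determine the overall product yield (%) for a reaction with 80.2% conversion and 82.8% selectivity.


Overall yield = conversion (%) * selectivity (%) / 100
Conversion = 80.2%, Selectivity = 82.8%
Y = 80.2 * 82.8 / 100
= 66.4056 %

66.4056 %


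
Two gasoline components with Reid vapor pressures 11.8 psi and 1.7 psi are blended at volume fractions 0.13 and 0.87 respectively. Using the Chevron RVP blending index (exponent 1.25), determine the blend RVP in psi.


Chevron index: RVP_blend = (sum xi*RVPi^1.25)^(1/1.25)
RVP^1.25 terms: 0.13 * 11.8^1.25 + 0.87 * 1.7^1.25 = 4.53193
RVP_blend = 4.53193^(1/1.25) = 3.350

3.350 psi


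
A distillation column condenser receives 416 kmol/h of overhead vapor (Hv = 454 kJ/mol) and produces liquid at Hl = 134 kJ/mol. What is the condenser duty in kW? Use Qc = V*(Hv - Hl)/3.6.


Qc = 416 * (454 - 134) / 3.6 = 416 * 320 / 3.6 = 36980

36980 kW


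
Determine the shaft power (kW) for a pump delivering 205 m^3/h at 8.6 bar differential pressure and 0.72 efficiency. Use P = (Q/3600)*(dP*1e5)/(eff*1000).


Q = 205 / 3600 = 0.0569444 m^3/s
P = 0.0569444 * (8.6 * 1e5) / 0.72 / 1000 = 68.02

68.02 kW


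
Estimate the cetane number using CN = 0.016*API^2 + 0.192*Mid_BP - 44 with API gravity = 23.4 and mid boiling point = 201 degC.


CN = 0.016 * 23.4^2 + 0.192 * 201 - 44
CN = 8.76096 + 38.592 - 44 = 3.35296

3.35296


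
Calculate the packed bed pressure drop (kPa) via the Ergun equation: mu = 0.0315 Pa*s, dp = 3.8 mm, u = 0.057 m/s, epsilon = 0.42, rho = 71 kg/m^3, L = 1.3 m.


dp = 3.8 mm = 0.0038 m
Viscous term = 150*0.0315*0.057*(1-0.42)^2 / (0.0038^2*0.42^3) = 84687.2
Inertial term = 1.75*71*0.057^2*(1-0.42) / (0.0038*0.42^3) = 831.654
dP/L = 84687.2 + 831.654 = 85518.9 Pa/m
dP = 85518.9 * 1.3 / 1000 = 111.2 kPa

111.2 kPa


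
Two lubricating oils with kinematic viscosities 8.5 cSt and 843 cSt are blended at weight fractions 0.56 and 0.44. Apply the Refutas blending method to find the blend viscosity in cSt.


Refutas method: VBN_i = 14.534*ln(ln(visc_i + 0.8)) + 10.975, blended linearly by mass fraction; since VBN is linear in VBI_i = ln(ln(visc_i + 0.8)) and the fractions sum to 1, blend VBI directly: visc = exp(exp(VBI_blend)) - 0.8
VBI_1 = ln(ln(8.5 + 0.8)) = 0.802008
VBI_2 = ln(ln(843 + 0.8)) = 1.90775
VBI_blend = 0.56 * 0.802008 + 0.44 * 1.90775 = 1.28853
visc_blend = exp(exp(1.28853)) - 0.8 = 36.82

36.82 cSt


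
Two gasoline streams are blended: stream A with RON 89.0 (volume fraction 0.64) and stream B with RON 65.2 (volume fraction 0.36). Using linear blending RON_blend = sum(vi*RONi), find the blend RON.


Linear blending: RON_blend = sum(vi * RONi)
Contribution 1: 0.64 * 89.0 = 56.96
Contribution 2: 0.36 * 65.2 = 23.472
RON_blend = 56.96 + 23.472 = 80.432

80.432


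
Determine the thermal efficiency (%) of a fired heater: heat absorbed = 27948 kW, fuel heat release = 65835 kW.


Furnace efficiency = Q_absorbed / Q_fuel * 100
= 27948 / 65835 * 100 = 42.45

42.45 %


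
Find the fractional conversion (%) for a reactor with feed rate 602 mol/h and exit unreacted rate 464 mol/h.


X = (F_in - F_out) / F_in * 100
Moles reacted = 602 - 464 = 138
X = 138 / 602 * 100
= 0.2292 * 100
= 22.92 %

22.92 %


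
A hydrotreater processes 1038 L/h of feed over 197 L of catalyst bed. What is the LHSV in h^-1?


LHSV = volumetric feed rate / catalyst volume
= 1038 L/h / 197 L
= 5.269 h^-1

5.269 h^-1


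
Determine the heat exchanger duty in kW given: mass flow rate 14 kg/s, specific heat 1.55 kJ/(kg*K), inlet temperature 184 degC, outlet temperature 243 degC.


Q = m_dot * cp * delta_T
delta_T = 243 - 184 = 59 K
Q = 14 * 1.55 * 59
= 21.7 * 59
= 1280.3 kW

1280.3 kW


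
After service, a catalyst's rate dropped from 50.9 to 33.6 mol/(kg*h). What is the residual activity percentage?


Activity (%) = (rate_used / rate_fresh) * 100
rate_used = 33.6, rate_fresh = 50.9
= (33.6 / 50.9) * 100
= 0.6601 * 100 = 66.01

66.01 %


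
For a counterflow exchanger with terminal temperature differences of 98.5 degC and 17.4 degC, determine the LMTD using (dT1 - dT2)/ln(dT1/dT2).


LMTD = (dT1 - dT2) / ln(dT1/dT2)
= (98.5 - 17.4) / ln(98.5 / 17.4) = 81.1 / 1.73359 = 46.78

46.78 degC


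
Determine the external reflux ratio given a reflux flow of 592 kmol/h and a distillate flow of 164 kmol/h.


Reflux ratio definition: R = L / D (liquid returned / distillate withdrawn)
L = 592 kmol/h, D = 164 kmol/h
R = 592 / 164 = 3.610

3.610


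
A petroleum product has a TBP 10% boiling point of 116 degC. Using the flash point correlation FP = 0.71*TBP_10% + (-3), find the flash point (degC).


FP = 0.71 * 116 + (-3) = 79.36

79.36 degC


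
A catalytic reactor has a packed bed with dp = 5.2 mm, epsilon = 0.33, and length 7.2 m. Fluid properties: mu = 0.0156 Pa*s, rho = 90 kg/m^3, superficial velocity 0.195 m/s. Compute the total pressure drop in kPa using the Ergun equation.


dp = 5.2 mm = 0.0052 m
Viscous term = 150*0.0156*0.195*(1-0.33)^2 / (0.0052^2*0.33^3) = 210791
Inertial term = 1.75*90*0.195^2*(1-0.33) / (0.0052*0.33^3) = 21472.3
dP/L = 210791 + 21472.3 = 232263 Pa/m
dP = 232263 * 7.2 / 1000 = 1672 kPa

1672 kPa


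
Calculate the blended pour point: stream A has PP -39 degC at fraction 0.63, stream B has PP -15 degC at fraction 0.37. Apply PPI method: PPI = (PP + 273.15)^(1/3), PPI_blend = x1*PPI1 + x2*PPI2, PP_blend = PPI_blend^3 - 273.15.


PPI_1 = (-39 + 273.15)^(1/3) = 6.163557
PPI_2 = (-15 + 273.15)^(1/3) = 6.36733
PPI_blend = 0.63 * 6.163557 + 0.37 * 6.36733 = 6.238953
PP_blend = 6.238953^3 - 273.15 = 242.8483 - 273.15 = -30.3

-30.3 degC


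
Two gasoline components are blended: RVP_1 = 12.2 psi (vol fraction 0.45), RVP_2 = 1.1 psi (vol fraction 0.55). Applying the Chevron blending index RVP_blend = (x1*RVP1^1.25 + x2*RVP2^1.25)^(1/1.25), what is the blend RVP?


Chevron index: RVP_blend = (sum xi*RVPi^1.25)^(1/1.25)
RVP^1.25 terms: 0.45 * 12.2^1.25 + 0.55 * 1.1^1.25 = 10.8799
RVP_blend = 10.8799^(1/1.25) = 6.750

6.750 psi


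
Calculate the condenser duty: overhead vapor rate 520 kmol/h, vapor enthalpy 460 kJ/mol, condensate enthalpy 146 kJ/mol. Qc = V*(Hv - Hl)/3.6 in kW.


Qc = 520 * (460 - 146) / 3.6 = 520 * 314 / 3.6 = 45360

45360 kW


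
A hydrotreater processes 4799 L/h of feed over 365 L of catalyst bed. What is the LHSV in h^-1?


LHSV = volumetric feed rate / catalyst volume
= 4799 L/h / 365 L
= 13.15 h^-1

13.15 h^-1


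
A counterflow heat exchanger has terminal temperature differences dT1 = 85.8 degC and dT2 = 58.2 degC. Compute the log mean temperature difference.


LMTD = (dT1 - dT2) / ln(dT1/dT2)
= (85.8 - 58.2) / ln(85.8 / 58.2) = 27.6 / 0.388134 = 71.11

71.11 degC
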